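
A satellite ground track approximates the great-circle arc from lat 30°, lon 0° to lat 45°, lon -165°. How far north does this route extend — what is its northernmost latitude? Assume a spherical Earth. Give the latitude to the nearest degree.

≈ 81°

The great circle lies in the plane with unit normal n̂ = (p₁ × p₂)/|p₁ × p₂|.
Here n̂_z ≈ -0.163; the vertex latitude is φ_max = arccos|n̂_z| ≈ 80.6°.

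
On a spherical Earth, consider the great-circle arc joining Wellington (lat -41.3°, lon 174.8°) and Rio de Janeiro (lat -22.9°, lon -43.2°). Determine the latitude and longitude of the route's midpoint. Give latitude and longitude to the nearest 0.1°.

≈ lat -61.6°, lon -97.8°

The haversine formula gives a central angle δ ≈ 1.863 rad (106.8°) between the endpoints.
Interpolate at f = 1/2 with slerp weights a = sin((1−f)δ)/sin δ ≈ 0.838, b = sin(fδ)/sin δ ≈ 0.838.
p = a·p₁ + b·p₂ ≈ (-0.064, -0.472, -0.879); φ = arcsin(p_z) ≈ -61.58°, λ = atan2(p_y, p_x) ≈ -97.76°.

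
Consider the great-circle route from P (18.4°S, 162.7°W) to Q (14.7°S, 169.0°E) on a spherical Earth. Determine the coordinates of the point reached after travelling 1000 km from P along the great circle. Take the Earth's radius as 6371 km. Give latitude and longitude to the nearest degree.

≈ (18°S, 172°W)

Write both endpoints as unit vectors p₁, p₂ with components (cos φ cos λ, cos φ sin λ, sin φ).
The central angle between the endpoints is δ = arccos(p₁·p₂) ≈ 0.477 rad (27.4°). The total great-circle distance is δ·R ≈ 0.477 × 6371 ≈ 3041 km, so the target fraction is f = 1000/3041 ≈ 0.329.
Interpolate at f ≈ 0.329 with slerp weights a = sin((1−f)δ)/sin δ ≈ 0.685, b = sin(fδ)/sin δ ≈ 0.340.
p = a·p₁ + b·p₂ ≈ (-0.944, -0.131, -0.303); φ = arcsin(p_z) ≈ -17.62°, λ = atan2(p_y, p_x) ≈ -172.12°.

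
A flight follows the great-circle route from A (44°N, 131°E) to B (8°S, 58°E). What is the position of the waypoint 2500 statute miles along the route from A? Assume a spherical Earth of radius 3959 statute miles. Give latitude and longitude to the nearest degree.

Convert each endpoint to a unit vector on the sphere (x = cos φ cos λ, y = cos φ sin λ, z = sin φ).
The central angle between the endpoints is δ = arccos(p₁·p₂) ≈ 1.459 rad (83.6°). The total great-circle distance is δ·R ≈ 1.459 × 3959 ≈ 5776 mi, so the target fraction is f = 2500/5776 ≈ 0.433.
Interpolate at f ≈ 0.433 with slerp weights a = sin((1−f)δ)/sin δ ≈ 0.741, b = sin(fδ)/sin δ ≈ 0.594.
p = a·p₁ + b·p₂ ≈ (-0.038, 0.901, 0.432); φ = arcsin(p_z) ≈ 25.59°, λ = atan2(p_y, p_x) ≈ 92.41°.

≈ (26°N, 92°E)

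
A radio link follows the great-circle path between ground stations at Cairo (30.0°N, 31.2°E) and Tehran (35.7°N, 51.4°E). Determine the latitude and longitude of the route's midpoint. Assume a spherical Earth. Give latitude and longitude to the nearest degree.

≈ 33°N, 41°E

Write both endpoints as unit vectors p₁, p₂ with components (cos φ cos λ, cos φ sin λ, sin φ).
The central angle between the endpoints is δ = arccos(p₁·p₂) ≈ 0.312 rad (17.9°).
Interpolate at f = 1/2 with slerp weights a = sin((1−f)δ)/sin δ ≈ 0.506, b = sin(fδ)/sin δ ≈ 0.506.
p = a·p₁ + b·p₂ ≈ (0.631, 0.548, 0.548); φ = arcsin(p_z) ≈ 33.26°, λ = atan2(p_y, p_x) ≈ 40.97°.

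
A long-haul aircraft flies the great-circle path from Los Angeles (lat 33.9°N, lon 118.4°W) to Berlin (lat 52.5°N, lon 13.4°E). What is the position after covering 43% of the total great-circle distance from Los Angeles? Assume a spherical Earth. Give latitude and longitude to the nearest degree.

≈ lat 62°N, lon 83°W

Write both endpoints as unit vectors p₁, p₂ with components (cos φ cos λ, cos φ sin λ, sin φ).
The central angle between the endpoints is δ = arccos(p₁·p₂) ≈ 1.465 rad (83.9°).
Interpolate at f = 0.43 with slerp weights a = sin((1−f)δ)/sin δ ≈ 0.745, b = sin(fδ)/sin δ ≈ 0.592.
p = a·p₁ + b·p₂ ≈ (0.057, -0.461, 0.886); φ = arcsin(p_z) ≈ 62.34°, λ = atan2(p_y, p_x) ≈ -83.01°.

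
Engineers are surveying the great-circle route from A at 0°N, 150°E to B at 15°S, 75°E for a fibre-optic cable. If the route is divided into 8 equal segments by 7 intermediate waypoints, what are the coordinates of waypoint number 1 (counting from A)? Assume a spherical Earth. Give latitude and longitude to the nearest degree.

≈ 3°S, 141°E

Convert each endpoint to a unit vector on the sphere (x = cos φ cos λ, y = cos φ sin λ, z = sin φ).
The central angle between the endpoints is δ = arccos(p₁·p₂) ≈ 1.318 rad (75.5°).
Interpolate at f = 1/8 with slerp weights a = sin((1−f)δ)/sin δ ≈ 0.944, b = sin(fδ)/sin δ ≈ 0.169.
p = a·p₁ + b·p₂ ≈ (-0.775, 0.630, -0.044); φ = arcsin(p_z) ≈ -2.51°, λ = atan2(p_y, p_x) ≈ 140.90°.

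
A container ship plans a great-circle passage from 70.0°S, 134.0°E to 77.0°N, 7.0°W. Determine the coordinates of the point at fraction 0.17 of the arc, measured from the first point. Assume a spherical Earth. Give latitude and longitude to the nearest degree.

Convert each endpoint to a unit vector on the sphere (x = cos φ cos λ, y = cos φ sin λ, z = sin φ).
The central angle between the endpoints is δ = arccos(p₁·p₂) ≈ 2.919 rad (167.3°).
Interpolate at f = 0.17 with slerp weights a = sin((1−f)δ)/sin δ ≈ 2.986, b = sin(fδ)/sin δ ≈ 2.160.
p = a·p₁ + b·p₂ ≈ (-0.227, 0.675, -0.701); φ = arcsin(p_z) ≈ -44.55°, λ = atan2(p_y, p_x) ≈ 108.59°.

≈ 45°S, 109°E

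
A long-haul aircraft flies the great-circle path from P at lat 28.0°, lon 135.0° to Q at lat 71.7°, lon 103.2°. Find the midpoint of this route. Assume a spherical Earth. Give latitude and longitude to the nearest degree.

≈ lat 51°, lon 127°

Write both endpoints as unit vectors p₁, p₂ with components (cos φ cos λ, cos φ sin λ, sin φ).
The central angle between the endpoints is δ = arccos(p₁·p₂) ≈ 0.821 rad (47.1°).
Interpolate at f = 1/2 with slerp weights a = sin((1−f)δ)/sin δ ≈ 0.545, b = sin(fδ)/sin δ ≈ 0.545.
p = a·p₁ + b·p₂ ≈ (-0.380, 0.507, 0.774); φ = arcsin(p_z) ≈ 50.69°, λ = atan2(p_y, p_x) ≈ 126.81°.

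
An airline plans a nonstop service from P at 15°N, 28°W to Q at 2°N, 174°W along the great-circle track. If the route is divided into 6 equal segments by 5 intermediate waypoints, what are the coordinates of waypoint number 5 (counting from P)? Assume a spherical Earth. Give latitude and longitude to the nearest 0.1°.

≈ 12.7°N, 152.6°W

The haversine formula gives a central angle δ ≈ 2.484 rad (142.3°) between the endpoints.
Interpolate at f = 5/6 with slerp weights a = sin((1−f)δ)/sin δ ≈ 0.658, b = sin(fδ)/sin δ ≈ 1.436.
p = a·p₁ + b·p₂ ≈ (-0.866, -0.448, 0.220); φ = arcsin(p_z) ≈ 12.73°, λ = atan2(p_y, p_x) ≈ -152.64°.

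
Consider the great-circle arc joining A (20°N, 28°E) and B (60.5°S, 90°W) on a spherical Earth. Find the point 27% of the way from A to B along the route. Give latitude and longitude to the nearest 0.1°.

Write both endpoints as unit vectors p₁, p₂ with components (cos φ cos λ, cos φ sin λ, sin φ).
The central angle between the endpoints is δ = arccos(p₁·p₂) ≈ 2.112 rad (121.0°).
Interpolate at f = 0.27 with slerp weights a = sin((1−f)δ)/sin δ ≈ 1.166, b = sin(fδ)/sin δ ≈ 0.630.
p = a·p₁ + b·p₂ ≈ (0.967, 0.204, -0.149); φ = arcsin(p_z) ≈ -8.58°, λ = atan2(p_y, p_x) ≈ 11.93°.

≈ (8.6°S, 11.9°E)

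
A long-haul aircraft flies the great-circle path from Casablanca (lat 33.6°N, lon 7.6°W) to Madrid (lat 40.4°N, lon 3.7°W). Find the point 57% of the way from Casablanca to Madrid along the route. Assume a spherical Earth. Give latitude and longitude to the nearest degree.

≈ lat 37°N, lon 5°W

From cos δ = sin φ₁ sin φ₂ + cos φ₁ cos φ₂ cos Δλ, the central angle is δ ≈ 0.131 rad (7.5°).
Interpolate at f = 0.57 with slerp weights a = sin((1−f)δ)/sin δ ≈ 0.431, b = sin(fδ)/sin δ ≈ 0.571.
p = a·p₁ + b·p₂ ≈ (0.790, -0.076, 0.609); φ = arcsin(p_z) ≈ 37.49°, λ = atan2(p_y, p_x) ≈ -5.46°.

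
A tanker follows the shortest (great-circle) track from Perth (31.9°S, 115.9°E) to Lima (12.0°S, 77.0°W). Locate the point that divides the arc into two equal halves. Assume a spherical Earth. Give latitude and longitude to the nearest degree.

From cos δ = sin φ₁ sin φ₂ + cos φ₁ cos φ₂ cos Δλ, the central angle is δ ≈ 2.346 rad (134.4°).
Interpolate at f = 1/2 with slerp weights a = sin((1−f)δ)/sin δ ≈ 1.290, b = sin(fδ)/sin δ ≈ 1.290.
p = a·p₁ + b·p₂ ≈ (-0.195, -0.244, -0.950); φ = arcsin(p_z) ≈ -71.80°, λ = atan2(p_y, p_x) ≈ -128.53°.

≈ 72°S, 129°W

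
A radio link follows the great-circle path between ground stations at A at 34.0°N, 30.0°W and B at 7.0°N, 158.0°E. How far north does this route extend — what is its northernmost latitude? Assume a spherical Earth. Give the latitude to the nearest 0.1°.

The great circle lies in the plane with unit normal n̂ = (p₁ × p₂)/|p₁ × p₂|.
Here n̂_z ≈ -0.172; the vertex latitude is φ_max = arccos|n̂_z| ≈ 80.1°.

≈ 80.1°N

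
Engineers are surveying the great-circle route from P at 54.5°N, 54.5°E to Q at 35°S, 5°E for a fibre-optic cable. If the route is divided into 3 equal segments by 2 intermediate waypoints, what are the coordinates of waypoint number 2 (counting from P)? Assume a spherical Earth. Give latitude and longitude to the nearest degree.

The haversine formula gives a central angle δ ≈ 1.729 rad (99.1°) between the endpoints.
Interpolate at f = 2/3 with slerp weights a = sin((1−f)δ)/sin δ ≈ 0.552, b = sin(fδ)/sin δ ≈ 0.926.
p = a·p₁ + b·p₂ ≈ (0.941, 0.327, -0.081); φ = arcsin(p_z) ≈ -4.67°, λ = atan2(p_y, p_x) ≈ 19.16°.

≈ 5°S, 19°E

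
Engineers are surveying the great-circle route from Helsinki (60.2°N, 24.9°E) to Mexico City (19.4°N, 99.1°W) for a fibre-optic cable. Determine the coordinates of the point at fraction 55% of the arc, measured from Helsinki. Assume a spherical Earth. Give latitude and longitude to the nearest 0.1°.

From cos δ = sin φ₁ sin φ₂ + cos φ₁ cos φ₂ cos Δλ, the central angle is δ ≈ 1.545 rad (88.5°).
Interpolate at f = 0.55 with slerp weights a = sin((1−f)δ)/sin δ ≈ 0.641, b = sin(fδ)/sin δ ≈ 0.751.
p = a·p₁ + b·p₂ ≈ (0.177, -0.566, 0.806); φ = arcsin(p_z) ≈ 53.66°, λ = atan2(p_y, p_x) ≈ -72.65°.

≈ 53.7°N, 72.6°W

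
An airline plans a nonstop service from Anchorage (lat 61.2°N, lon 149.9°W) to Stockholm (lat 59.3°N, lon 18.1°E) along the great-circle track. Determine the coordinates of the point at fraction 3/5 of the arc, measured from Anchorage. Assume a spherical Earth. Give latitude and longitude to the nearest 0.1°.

Convert each endpoint to a unit vector on the sphere (x = cos φ cos λ, y = cos φ sin λ, z = sin φ).
The central angle between the endpoints is δ = arccos(p₁·p₂) ≈ 1.032 rad (59.1°).
Interpolate at f = 3/5 with slerp weights a = sin((1−f)δ)/sin δ ≈ 0.467, b = sin(fδ)/sin δ ≈ 0.676.
p = a·p₁ + b·p₂ ≈ (0.133, -0.006, 0.991); φ = arcsin(p_z) ≈ 82.33°, λ = atan2(p_y, p_x) ≈ -2.44°.

≈ lat 82.3°N, lon 2.4°W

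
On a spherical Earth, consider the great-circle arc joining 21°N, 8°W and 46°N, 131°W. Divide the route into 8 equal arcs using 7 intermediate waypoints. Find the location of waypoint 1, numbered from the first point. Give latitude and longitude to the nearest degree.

From cos δ = sin φ₁ sin φ₂ + cos φ₁ cos φ₂ cos Δλ, the central angle is δ ≈ 1.666 rad (95.5°).
Interpolate at f = 1/8 with slerp weights a = sin((1−f)δ)/sin δ ≈ 0.998, b = sin(fδ)/sin δ ≈ 0.208.
p = a·p₁ + b·p₂ ≈ (0.828, -0.239, 0.507); φ = arcsin(p_z) ≈ 30.47°, λ = atan2(p_y, p_x) ≈ -16.07°.

≈ 30°N, 16°W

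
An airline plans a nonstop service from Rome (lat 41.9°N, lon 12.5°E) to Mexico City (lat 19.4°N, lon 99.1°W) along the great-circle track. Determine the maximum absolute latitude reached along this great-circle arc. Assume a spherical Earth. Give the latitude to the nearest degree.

≈ 49°N

The great circle lies in the plane with unit normal n̂ = (p₁ × p₂)/|p₁ × p₂|.
Here n̂_z ≈ -0.653; the vertex latitude is φ_max = arccos|n̂_z| ≈ 49.2°.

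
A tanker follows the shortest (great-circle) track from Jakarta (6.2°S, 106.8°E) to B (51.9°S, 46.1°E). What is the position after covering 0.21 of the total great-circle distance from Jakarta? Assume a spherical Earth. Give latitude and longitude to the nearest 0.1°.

Convert each endpoint to a unit vector on the sphere (x = cos φ cos λ, y = cos φ sin λ, z = sin φ).
The central angle between the endpoints is δ = arccos(p₁·p₂) ≈ 1.175 rad (67.3°).
Interpolate at f = 0.21 with slerp weights a = sin((1−f)δ)/sin δ ≈ 0.868, b = sin(fδ)/sin δ ≈ 0.265.
p = a·p₁ + b·p₂ ≈ (-0.136, 0.944, -0.302); φ = arcsin(p_z) ≈ -17.58°, λ = atan2(p_y, p_x) ≈ 98.21°.

≈ (17.6°S, 98.2°E)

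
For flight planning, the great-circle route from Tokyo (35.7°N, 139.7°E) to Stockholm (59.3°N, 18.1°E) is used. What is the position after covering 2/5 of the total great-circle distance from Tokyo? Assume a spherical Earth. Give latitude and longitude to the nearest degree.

≈ (60°N, 114°E)

The haversine formula gives a central angle δ ≈ 1.282 rad (73.5°) between the endpoints.
Interpolate at f = 2/5 with slerp weights a = sin((1−f)δ)/sin δ ≈ 0.726, b = sin(fδ)/sin δ ≈ 0.512.
p = a·p₁ + b·p₂ ≈ (-0.201, 0.462, 0.864); φ = arcsin(p_z) ≈ 59.72°, λ = atan2(p_y, p_x) ≈ 113.50°.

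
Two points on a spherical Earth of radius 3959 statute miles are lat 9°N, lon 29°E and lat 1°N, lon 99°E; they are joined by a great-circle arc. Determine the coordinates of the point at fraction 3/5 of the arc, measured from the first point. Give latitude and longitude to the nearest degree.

From cos δ = sin φ₁ sin φ₂ + cos φ₁ cos φ₂ cos Δλ, the central angle is δ ≈ 1.223 rad (70.1°).
Interpolate at f = 3/5 with slerp weights a = sin((1−f)δ)/sin δ ≈ 0.500, b = sin(fδ)/sin δ ≈ 0.712.
p = a·p₁ + b·p₂ ≈ (0.320, 0.943, 0.091); φ = arcsin(p_z) ≈ 5.20°, λ = atan2(p_y, p_x) ≈ 71.23°.

≈ lat 5°N, lon 71°E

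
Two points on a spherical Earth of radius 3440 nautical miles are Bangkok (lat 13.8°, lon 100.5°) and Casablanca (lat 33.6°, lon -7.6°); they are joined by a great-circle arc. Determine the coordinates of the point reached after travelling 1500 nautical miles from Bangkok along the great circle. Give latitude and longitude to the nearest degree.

The haversine formula gives a central angle δ ≈ 1.690 rad (96.9°) between the endpoints. The total great-circle distance is δ·R ≈ 1.690 × 3440 ≈ 5815 nmi, so the target fraction is f = 1500/5815 ≈ 0.258.
Interpolate at f ≈ 0.258 with slerp weights a = sin((1−f)δ)/sin δ ≈ 0.957, b = sin(fδ)/sin δ ≈ 0.425.
p = a·p₁ + b·p₂ ≈ (0.182, 0.867, 0.464); φ = arcsin(p_z) ≈ 27.63°, λ = atan2(p_y, p_x) ≈ 78.16°.

≈ lat 28°, lon 78°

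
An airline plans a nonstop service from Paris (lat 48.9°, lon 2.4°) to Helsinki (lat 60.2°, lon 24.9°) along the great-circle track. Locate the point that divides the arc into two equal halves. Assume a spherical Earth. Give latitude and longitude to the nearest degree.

Convert each endpoint to a unit vector on the sphere (x = cos φ cos λ, y = cos φ sin λ, z = sin φ).
The central angle between the endpoints is δ = arccos(p₁·p₂) ≈ 0.299 rad (17.1°).
Interpolate at f = 1/2 with slerp weights a = sin((1−f)δ)/sin δ ≈ 0.506, b = sin(fδ)/sin δ ≈ 0.506.
p = a·p₁ + b·p₂ ≈ (0.560, 0.120, 0.820); φ = arcsin(p_z) ≈ 55.06°, λ = atan2(p_y, p_x) ≈ 12.07°.

≈ lat 55°, lon 12°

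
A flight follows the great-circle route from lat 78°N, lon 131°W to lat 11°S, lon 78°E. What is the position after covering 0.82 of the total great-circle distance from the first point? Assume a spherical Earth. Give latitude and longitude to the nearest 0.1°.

≈ lat 8.9°N, lon 80.2°E

Convert each endpoint to a unit vector on the sphere (x = cos φ cos λ, y = cos φ sin λ, z = sin φ).
The central angle between the endpoints is δ = arccos(p₁·p₂) ≈ 1.945 rad (111.4°).
Interpolate at f = 0.82 with slerp weights a = sin((1−f)δ)/sin δ ≈ 0.368, b = sin(fδ)/sin δ ≈ 1.074.
p = a·p₁ + b·p₂ ≈ (0.169, 0.973, 0.155); φ = arcsin(p_z) ≈ 8.94°, λ = atan2(p_y, p_x) ≈ 80.15°.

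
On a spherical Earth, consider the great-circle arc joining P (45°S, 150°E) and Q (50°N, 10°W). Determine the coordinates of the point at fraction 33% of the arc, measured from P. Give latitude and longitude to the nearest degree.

The haversine formula gives a central angle δ ≈ 2.891 rad (165.6°) between the endpoints.
Interpolate at f = 0.33 with slerp weights a = sin((1−f)δ)/sin δ ≈ 3.766, b = sin(fδ)/sin δ ≈ 3.291.
p = a·p₁ + b·p₂ ≈ (-0.223, 0.964, -0.142); φ = arcsin(p_z) ≈ -8.19°, λ = atan2(p_y, p_x) ≈ 103.04°.

≈ (8°S, 103°E)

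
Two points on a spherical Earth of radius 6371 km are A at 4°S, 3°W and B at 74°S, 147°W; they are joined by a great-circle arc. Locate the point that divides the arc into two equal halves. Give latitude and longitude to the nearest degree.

Convert each endpoint to a unit vector on the sphere (x = cos φ cos λ, y = cos φ sin λ, z = sin φ).
The central angle between the endpoints is δ = arccos(p₁·p₂) ≈ 1.727 rad (98.9°).
Interpolate at f = 1/2 with slerp weights a = sin((1−f)δ)/sin δ ≈ 0.769, b = sin(fδ)/sin δ ≈ 0.769.
p = a·p₁ + b·p₂ ≈ (0.589, -0.156, -0.793); φ = arcsin(p_z) ≈ -52.49°, λ = atan2(p_y, p_x) ≈ -14.81°.

≈ 52°S, 15°W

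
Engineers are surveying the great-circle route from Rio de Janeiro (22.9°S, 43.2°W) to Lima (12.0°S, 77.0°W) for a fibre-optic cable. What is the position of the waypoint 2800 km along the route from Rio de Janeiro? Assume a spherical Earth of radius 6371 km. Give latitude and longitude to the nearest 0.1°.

≈ 15.3°S, 68.7°W

The haversine formula gives a central angle δ ≈ 0.592 rad (33.9°) between the endpoints. The total great-circle distance is δ·R ≈ 0.592 × 6371 ≈ 3773 km, so the target fraction is f = 2800/3773 ≈ 0.742.
Interpolate at f ≈ 0.742 with slerp weights a = sin((1−f)δ)/sin δ ≈ 0.273, b = sin(fδ)/sin δ ≈ 0.762.
p = a·p₁ + b·p₂ ≈ (0.351, -0.898, -0.265); φ = arcsin(p_z) ≈ -15.34°, λ = atan2(p_y, p_x) ≈ -68.67°.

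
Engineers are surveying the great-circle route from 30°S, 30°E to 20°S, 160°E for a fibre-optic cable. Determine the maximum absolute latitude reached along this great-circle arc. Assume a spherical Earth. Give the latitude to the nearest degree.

≈ 48°S

The great circle lies in the plane with unit normal n̂ = (p₁ × p₂)/|p₁ × p₂|.
Here n̂_z ≈ +0.666; the vertex latitude is φ_max = arccos|n̂_z| ≈ 48.2°.
Check via Clairaut: cos φ_max = |cos φ₁| · sin C = cos(30.0°)·sin(129.7°) ≈ 0.666, again giving ≈ 48.2°.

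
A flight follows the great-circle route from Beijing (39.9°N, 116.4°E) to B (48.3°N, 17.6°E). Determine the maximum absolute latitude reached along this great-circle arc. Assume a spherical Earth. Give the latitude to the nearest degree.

The great circle lies in the plane with unit normal n̂ = (p₁ × p₂)/|p₁ × p₂|.
Here n̂_z ≈ -0.550; the vertex latitude is φ_max = arccos|n̂_z| ≈ 56.6°.
Check via Clairaut: cos φ_max = |cos φ₁| · sin C = cos(39.9°)·sin(45.9°) ≈ 0.550, again giving ≈ 56.6°.

≈ 57°N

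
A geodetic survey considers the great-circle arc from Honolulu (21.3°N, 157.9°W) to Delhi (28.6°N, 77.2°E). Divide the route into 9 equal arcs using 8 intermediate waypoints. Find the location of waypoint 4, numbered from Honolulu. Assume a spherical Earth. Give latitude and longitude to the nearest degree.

Convert each endpoint to a unit vector on the sphere (x = cos φ cos λ, y = cos φ sin λ, z = sin φ).
The central angle between the endpoints is δ = arccos(p₁·p₂) ≈ 1.869 rad (107.1°).
Interpolate at f = 4/9 with slerp weights a = sin((1−f)δ)/sin δ ≈ 0.902, b = sin(fδ)/sin δ ≈ 0.773.
p = a·p₁ + b·p₂ ≈ (-0.628, 0.346, 0.697); φ = arcsin(p_z) ≈ 44.22°, λ = atan2(p_y, p_x) ≈ 151.18°.

≈ 44°N, 151°E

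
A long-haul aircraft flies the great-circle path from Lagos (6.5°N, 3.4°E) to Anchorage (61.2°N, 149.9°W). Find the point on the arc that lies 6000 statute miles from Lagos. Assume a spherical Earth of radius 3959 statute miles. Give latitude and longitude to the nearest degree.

Convert each endpoint to a unit vector on the sphere (x = cos φ cos λ, y = cos φ sin λ, z = sin φ).
The central angle between the endpoints is δ = arccos(p₁·p₂) ≈ 1.905 rad (109.2°). The total great-circle distance is δ·R ≈ 1.905 × 3959 ≈ 7544 mi, so the target fraction is f = 6000/7544 ≈ 0.795.
Interpolate at f ≈ 0.795 with slerp weights a = sin((1−f)δ)/sin δ ≈ 0.402, b = sin(fδ)/sin δ ≈ 1.057.
p = a·p₁ + b·p₂ ≈ (-0.041, -0.232, 0.972); φ = arcsin(p_z) ≈ 76.39°, λ = atan2(p_y, p_x) ≈ -100.15°.

≈ 76°N, 100°W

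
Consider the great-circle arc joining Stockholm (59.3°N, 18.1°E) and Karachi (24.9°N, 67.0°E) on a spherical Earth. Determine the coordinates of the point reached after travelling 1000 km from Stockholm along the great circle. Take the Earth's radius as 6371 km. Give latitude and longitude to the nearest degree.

The haversine formula gives a central angle δ ≈ 0.841 rad (48.2°) between the endpoints. The total great-circle distance is δ·R ≈ 0.841 × 6371 ≈ 5360 km, so the target fraction is f = 1000/5360 ≈ 0.187.
Interpolate at f ≈ 0.187 with slerp weights a = sin((1−f)δ)/sin δ ≈ 0.848, b = sin(fδ)/sin δ ≈ 0.210.
p = a·p₁ + b·p₂ ≈ (0.486, 0.310, 0.817); φ = arcsin(p_z) ≈ 54.83°, λ = atan2(p_y, p_x) ≈ 32.51°.

≈ 55°N, 33°E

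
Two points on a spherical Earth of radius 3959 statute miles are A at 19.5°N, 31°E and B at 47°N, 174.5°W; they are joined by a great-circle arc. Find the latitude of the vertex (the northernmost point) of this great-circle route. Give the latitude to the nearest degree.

≈ 73°N

The great circle lies in the plane with unit normal n̂ = (p₁ × p₂)/|p₁ × p₂|.
Here n̂_z ≈ +0.294; the vertex latitude is φ_max = arccos|n̂_z| ≈ 72.9°.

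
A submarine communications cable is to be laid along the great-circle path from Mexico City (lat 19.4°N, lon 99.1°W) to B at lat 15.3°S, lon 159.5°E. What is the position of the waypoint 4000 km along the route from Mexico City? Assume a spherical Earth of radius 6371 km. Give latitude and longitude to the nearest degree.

≈ lat 9°N, lon 135°W

Write both endpoints as unit vectors p₁, p₂ with components (cos φ cos λ, cos φ sin λ, sin φ).
The central angle between the endpoints is δ = arccos(p₁·p₂) ≈ 1.842 rad (105.5°). The total great-circle distance is δ·R ≈ 1.842 × 6371 ≈ 11733 km, so the target fraction is f = 4000/11733 ≈ 0.341.
Interpolate at f ≈ 0.341 with slerp weights a = sin((1−f)δ)/sin δ ≈ 0.972, b = sin(fδ)/sin δ ≈ 0.610.
p = a·p₁ + b·p₂ ≈ (-0.696, -0.700, 0.162); φ = arcsin(p_z) ≈ 9.33°, λ = atan2(p_y, p_x) ≈ -134.84°.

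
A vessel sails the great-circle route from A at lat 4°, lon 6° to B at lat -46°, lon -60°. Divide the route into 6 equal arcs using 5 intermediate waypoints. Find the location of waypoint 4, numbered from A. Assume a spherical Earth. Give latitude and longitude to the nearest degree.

Write both endpoints as unit vectors p₁, p₂ with components (cos φ cos λ, cos φ sin λ, sin φ).
The central angle between the endpoints is δ = arccos(p₁·p₂) ≈ 1.337 rad (76.6°).
Interpolate at f = 4/6 with slerp weights a = sin((1−f)δ)/sin δ ≈ 0.443, b = sin(fδ)/sin δ ≈ 0.800.
p = a·p₁ + b·p₂ ≈ (0.717, -0.435, -0.544); φ = arcsin(p_z) ≈ -32.98°, λ = atan2(p_y, p_x) ≈ -31.22°.

≈ lat -33°, lon -31°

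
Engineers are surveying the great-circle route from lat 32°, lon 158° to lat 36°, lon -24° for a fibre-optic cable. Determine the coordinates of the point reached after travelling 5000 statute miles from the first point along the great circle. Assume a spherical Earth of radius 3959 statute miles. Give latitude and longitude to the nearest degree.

The haversine formula gives a central angle δ ≈ 1.954 rad (112.0°) between the endpoints. The total great-circle distance is δ·R ≈ 1.954 × 3959 ≈ 7737 mi, so the target fraction is f = 5000/7737 ≈ 0.646.
Interpolate at f ≈ 0.646 with slerp weights a = sin((1−f)δ)/sin δ ≈ 0.688, b = sin(fδ)/sin δ ≈ 1.028.
p = a·p₁ + b·p₂ ≈ (0.219, -0.120, 0.968); φ = arcsin(p_z) ≈ 75.55°, λ = atan2(p_y, p_x) ≈ -28.68°.

≈ lat 76°, lon -29°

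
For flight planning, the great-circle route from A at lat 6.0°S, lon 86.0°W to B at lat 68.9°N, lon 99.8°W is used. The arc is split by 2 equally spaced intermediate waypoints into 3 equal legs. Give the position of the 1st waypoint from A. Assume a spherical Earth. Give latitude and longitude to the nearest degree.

≈ lat 19°N, lon 88°W

Convert each endpoint to a unit vector on the sphere (x = cos φ cos λ, y = cos φ sin λ, z = sin φ).
The central angle between the endpoints is δ = arccos(p₁·p₂) ≈ 1.318 rad (75.5°).
Interpolate at f = 1/3 with slerp weights a = sin((1−f)δ)/sin δ ≈ 0.795, b = sin(fδ)/sin δ ≈ 0.439.
p = a·p₁ + b·p₂ ≈ (0.028, -0.945, 0.327); φ = arcsin(p_z) ≈ 19.07°, λ = atan2(p_y, p_x) ≈ -88.29°.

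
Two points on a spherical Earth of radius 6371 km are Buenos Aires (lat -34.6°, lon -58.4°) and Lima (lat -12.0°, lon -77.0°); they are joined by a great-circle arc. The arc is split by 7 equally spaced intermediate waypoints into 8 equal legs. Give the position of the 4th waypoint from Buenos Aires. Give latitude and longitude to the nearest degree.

≈ lat -24°, lon -69°

Convert each endpoint to a unit vector on the sphere (x = cos φ cos λ, y = cos φ sin λ, z = sin φ).
The central angle between the endpoints is δ = arccos(p₁·p₂) ≈ 0.492 rad (28.2°).
Interpolate at f = 4/8 with slerp weights a = sin((1−f)δ)/sin δ ≈ 0.516, b = sin(fδ)/sin δ ≈ 0.516.
p = a·p₁ + b·p₂ ≈ (0.336, -0.853, -0.400); φ = arcsin(p_z) ≈ -23.57°, λ = atan2(p_y, p_x) ≈ -68.51°.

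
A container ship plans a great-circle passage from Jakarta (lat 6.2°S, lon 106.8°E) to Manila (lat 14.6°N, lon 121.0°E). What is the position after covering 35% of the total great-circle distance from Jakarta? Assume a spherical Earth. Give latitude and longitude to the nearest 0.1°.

≈ lat 1.1°N, lon 111.7°E

From cos δ = sin φ₁ sin φ₂ + cos φ₁ cos φ₂ cos Δλ, the central angle is δ ≈ 0.438 rad (25.1°).
Interpolate at f = 0.35 with slerp weights a = sin((1−f)δ)/sin δ ≈ 0.662, b = sin(fδ)/sin δ ≈ 0.360.
p = a·p₁ + b·p₂ ≈ (-0.370, 0.929, 0.019); φ = arcsin(p_z) ≈ 1.10°, λ = atan2(p_y, p_x) ≈ 111.70°.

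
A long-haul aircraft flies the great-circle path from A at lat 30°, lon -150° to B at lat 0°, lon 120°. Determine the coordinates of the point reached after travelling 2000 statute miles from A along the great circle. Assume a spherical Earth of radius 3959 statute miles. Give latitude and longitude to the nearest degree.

≈ lat 26°, lon 177°

Convert each endpoint to a unit vector on the sphere (x = cos φ cos λ, y = cos φ sin λ, z = sin φ).
The central angle between the endpoints is δ = arccos(p₁·p₂) ≈ 1.571 rad (90.0°). The total great-circle distance is δ·R ≈ 1.571 × 3959 ≈ 6219 mi, so the target fraction is f = 2000/6219 ≈ 0.322.
Interpolate at f ≈ 0.322 with slerp weights a = sin((1−f)δ)/sin δ ≈ 0.875, b = sin(fδ)/sin δ ≈ 0.484.
p = a·p₁ + b·p₂ ≈ (-0.898, 0.040, 0.438); φ = arcsin(p_z) ≈ 25.95°, λ = atan2(p_y, p_x) ≈ 177.44°.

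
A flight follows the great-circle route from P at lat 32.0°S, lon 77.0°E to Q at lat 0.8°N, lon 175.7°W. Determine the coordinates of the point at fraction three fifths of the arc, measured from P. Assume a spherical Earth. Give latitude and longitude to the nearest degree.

≈ lat 21°S, lon 147°E

Convert each endpoint to a unit vector on the sphere (x = cos φ cos λ, y = cos φ sin λ, z = sin φ).
The central angle between the endpoints is δ = arccos(p₁·p₂) ≈ 1.833 rad (105.0°).
Interpolate at f = 3/5 with slerp weights a = sin((1−f)δ)/sin δ ≈ 0.693, b = sin(fδ)/sin δ ≈ 0.923.
p = a·p₁ + b·p₂ ≈ (-0.788, 0.504, -0.354); φ = arcsin(p_z) ≈ -20.76°, λ = atan2(p_y, p_x) ≈ 147.42°.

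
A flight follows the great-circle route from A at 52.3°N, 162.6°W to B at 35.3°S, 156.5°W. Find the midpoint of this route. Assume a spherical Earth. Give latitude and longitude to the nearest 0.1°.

≈ 8.5°N, 159.1°W

From cos δ = sin φ₁ sin φ₂ + cos φ₁ cos φ₂ cos Δλ, the central angle is δ ≈ 1.532 rad (87.8°).
Interpolate at f = 1/2 with slerp weights a = sin((1−f)δ)/sin δ ≈ 0.694, b = sin(fδ)/sin δ ≈ 0.694.
p = a·p₁ + b·p₂ ≈ (-0.924, -0.353, 0.148); φ = arcsin(p_z) ≈ 8.51°, λ = atan2(p_y, p_x) ≈ -159.11°.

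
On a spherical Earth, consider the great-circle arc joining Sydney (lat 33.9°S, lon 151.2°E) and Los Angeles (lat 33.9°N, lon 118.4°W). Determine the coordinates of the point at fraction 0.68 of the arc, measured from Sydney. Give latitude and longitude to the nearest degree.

≈ lat 13°N, lon 149°W

The haversine formula gives a central angle δ ≈ 1.892 rad (108.4°) between the endpoints.
Interpolate at f = 0.68 with slerp weights a = sin((1−f)δ)/sin δ ≈ 0.600, b = sin(fδ)/sin δ ≈ 1.012.
p = a·p₁ + b·p₂ ≈ (-0.836, -0.499, 0.230); φ = arcsin(p_z) ≈ 13.28°, λ = atan2(p_y, p_x) ≈ -149.17°.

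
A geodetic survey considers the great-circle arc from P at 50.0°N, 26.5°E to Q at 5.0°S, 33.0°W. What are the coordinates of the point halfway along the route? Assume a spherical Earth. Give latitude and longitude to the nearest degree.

≈ 25°N, 10°W

From cos δ = sin φ₁ sin φ₂ + cos φ₁ cos φ₂ cos Δλ, the central angle is δ ≈ 1.310 rad (75.0°).
Interpolate at f = 1/2 with slerp weights a = sin((1−f)δ)/sin δ ≈ 0.630, b = sin(fδ)/sin δ ≈ 0.630.
p = a·p₁ + b·p₂ ≈ (0.889, -0.161, 0.428); φ = arcsin(p_z) ≈ 25.34°, λ = atan2(p_y, p_x) ≈ -10.28°.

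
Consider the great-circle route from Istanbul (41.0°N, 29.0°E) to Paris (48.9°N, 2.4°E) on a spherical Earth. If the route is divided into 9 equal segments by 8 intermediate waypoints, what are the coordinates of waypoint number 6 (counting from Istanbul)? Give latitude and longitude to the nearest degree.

Convert each endpoint to a unit vector on the sphere (x = cos φ cos λ, y = cos φ sin λ, z = sin φ).
The central angle between the endpoints is δ = arccos(p₁·p₂) ≈ 0.354 rad (20.3°).
Interpolate at f = 6/9 with slerp weights a = sin((1−f)δ)/sin δ ≈ 0.340, b = sin(fδ)/sin δ ≈ 0.674.
p = a·p₁ + b·p₂ ≈ (0.667, 0.143, 0.731); φ = arcsin(p_z) ≈ 46.98°, λ = atan2(p_y, p_x) ≈ 12.08°.

≈ 47°N, 12°E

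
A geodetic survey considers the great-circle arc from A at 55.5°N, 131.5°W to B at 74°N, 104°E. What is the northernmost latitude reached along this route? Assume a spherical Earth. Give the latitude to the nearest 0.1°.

≈ 79.6°N

The great circle lies in the plane with unit normal n̂ = (p₁ × p₂)/|p₁ × p₂|.
Here n̂_z ≈ -0.181; the vertex latitude is φ_max = arccos|n̂_z| ≈ 79.6°.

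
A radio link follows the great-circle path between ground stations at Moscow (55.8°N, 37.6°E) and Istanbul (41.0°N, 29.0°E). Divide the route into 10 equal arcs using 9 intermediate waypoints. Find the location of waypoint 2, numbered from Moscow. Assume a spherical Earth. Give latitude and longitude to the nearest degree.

Write both endpoints as unit vectors p₁, p₂ with components (cos φ cos λ, cos φ sin λ, sin φ).
The central angle between the endpoints is δ = arccos(p₁·p₂) ≈ 0.276 rad (15.8°).
Interpolate at f = 2/10 with slerp weights a = sin((1−f)δ)/sin δ ≈ 0.804, b = sin(fδ)/sin δ ≈ 0.202.
p = a·p₁ + b·p₂ ≈ (0.492, 0.350, 0.798); φ = arcsin(p_z) ≈ 52.90°, λ = atan2(p_y, p_x) ≈ 35.43°.

≈ (53°N, 35°E)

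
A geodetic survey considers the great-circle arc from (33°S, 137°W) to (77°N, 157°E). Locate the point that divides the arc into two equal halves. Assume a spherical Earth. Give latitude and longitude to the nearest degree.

≈ (24°N, 149°W)

Write both endpoints as unit vectors p₁, p₂ with components (cos φ cos λ, cos φ sin λ, sin φ).
The central angle between the endpoints is δ = arccos(p₁·p₂) ≈ 2.042 rad (117.0°).
Interpolate at f = 1/2 with slerp weights a = sin((1−f)δ)/sin δ ≈ 0.957, b = sin(fδ)/sin δ ≈ 0.957.
p = a·p₁ + b·p₂ ≈ (-0.785, -0.463, 0.411); φ = arcsin(p_z) ≈ 24.28°, λ = atan2(p_y, p_x) ≈ -149.46°.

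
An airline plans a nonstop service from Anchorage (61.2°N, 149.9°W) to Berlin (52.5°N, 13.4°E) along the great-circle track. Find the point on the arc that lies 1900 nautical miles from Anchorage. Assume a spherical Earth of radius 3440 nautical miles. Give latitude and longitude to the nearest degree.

≈ 84°N, 38°W

Write both endpoints as unit vectors p₁, p₂ with components (cos φ cos λ, cos φ sin λ, sin φ).
The central angle between the endpoints is δ = arccos(p₁·p₂) ≈ 1.144 rad (65.5°). The total great-circle distance is δ·R ≈ 1.144 × 3440 ≈ 3934 nmi, so the target fraction is f = 1900/3934 ≈ 0.483.
Interpolate at f ≈ 0.483 with slerp weights a = sin((1−f)δ)/sin δ ≈ 0.612, b = sin(fδ)/sin δ ≈ 0.576.
p = a·p₁ + b·p₂ ≈ (0.086, -0.067, 0.994); φ = arcsin(p_z) ≈ 83.75°, λ = atan2(p_y, p_x) ≈ -37.74°.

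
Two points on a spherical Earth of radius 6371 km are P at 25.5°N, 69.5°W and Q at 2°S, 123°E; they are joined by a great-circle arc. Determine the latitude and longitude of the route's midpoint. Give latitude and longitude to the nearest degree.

≈ 60°N, 178°W

The haversine formula gives a central angle δ ≈ 2.681 rad (153.6°) between the endpoints.
Interpolate at f = 1/2 with slerp weights a = sin((1−f)δ)/sin δ ≈ 2.189, b = sin(fδ)/sin δ ≈ 2.189.
p = a·p₁ + b·p₂ ≈ (-0.500, -0.016, 0.866); φ = arcsin(p_z) ≈ 60.01°, λ = atan2(p_y, p_x) ≈ -178.18°.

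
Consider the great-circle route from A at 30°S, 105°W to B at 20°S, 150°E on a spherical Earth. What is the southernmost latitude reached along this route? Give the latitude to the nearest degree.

≈ 38°S

The great circle lies in the plane with unit normal n̂ = (p₁ × p₂)/|p₁ × p₂|.
Here n̂_z ≈ -0.787; the vertex latitude is φ_max = arccos|n̂_z| ≈ 38.1°.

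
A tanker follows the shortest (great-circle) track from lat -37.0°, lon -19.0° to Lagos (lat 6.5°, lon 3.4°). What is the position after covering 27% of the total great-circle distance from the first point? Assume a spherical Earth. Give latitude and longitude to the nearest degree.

≈ lat -26°, lon -12°

The haversine formula gives a central angle δ ≈ 0.843 rad (48.3°) between the endpoints.
Interpolate at f = 0.27 with slerp weights a = sin((1−f)δ)/sin δ ≈ 0.773, b = sin(fδ)/sin δ ≈ 0.302.
p = a·p₁ + b·p₂ ≈ (0.884, -0.183, -0.431); φ = arcsin(p_z) ≈ -25.54°, λ = atan2(p_y, p_x) ≈ -11.72°.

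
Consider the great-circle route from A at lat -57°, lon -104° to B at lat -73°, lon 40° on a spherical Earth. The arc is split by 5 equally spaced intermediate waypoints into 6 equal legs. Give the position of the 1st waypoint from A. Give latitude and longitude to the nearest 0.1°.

Write both endpoints as unit vectors p₁, p₂ with components (cos φ cos λ, cos φ sin λ, sin φ).
The central angle between the endpoints is δ = arccos(p₁·p₂) ≈ 0.832 rad (47.7°).
Interpolate at f = 1/6 with slerp weights a = sin((1−f)δ)/sin δ ≈ 0.865, b = sin(fδ)/sin δ ≈ 0.187.
p = a·p₁ + b·p₂ ≈ (-0.072, -0.422, -0.904); φ = arcsin(p_z) ≈ -64.67°, λ = atan2(p_y, p_x) ≈ -99.69°.

≈ lat -64.7°, lon -99.7°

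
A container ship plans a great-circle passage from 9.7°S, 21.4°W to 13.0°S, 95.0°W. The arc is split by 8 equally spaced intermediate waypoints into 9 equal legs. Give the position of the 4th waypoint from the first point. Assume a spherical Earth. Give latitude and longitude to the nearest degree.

Write both endpoints as unit vectors p₁, p₂ with components (cos φ cos λ, cos φ sin λ, sin φ).
The central angle between the endpoints is δ = arccos(p₁·p₂) ≈ 1.257 rad (72.0°).
Interpolate at f = 4/9 with slerp weights a = sin((1−f)δ)/sin δ ≈ 0.676, b = sin(fδ)/sin δ ≈ 0.557.
p = a·p₁ + b·p₂ ≈ (0.573, -0.784, -0.239); φ = arcsin(p_z) ≈ -13.84°, λ = atan2(p_y, p_x) ≈ -53.84°.

≈ 14°S, 54°W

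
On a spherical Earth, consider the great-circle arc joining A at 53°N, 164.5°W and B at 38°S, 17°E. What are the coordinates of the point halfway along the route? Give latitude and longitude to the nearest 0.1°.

The haversine formula gives a central angle δ ≈ 2.879 rad (165.0°) between the endpoints.
Interpolate at f = 1/2 with slerp weights a = sin((1−f)δ)/sin δ ≈ 3.822, b = sin(fδ)/sin δ ≈ 3.822.
p = a·p₁ + b·p₂ ≈ (0.664, 0.266, 0.699); φ = arcsin(p_z) ≈ 44.37°, λ = atan2(p_y, p_x) ≈ 21.83°.

≈ 44.4°N, 21.8°E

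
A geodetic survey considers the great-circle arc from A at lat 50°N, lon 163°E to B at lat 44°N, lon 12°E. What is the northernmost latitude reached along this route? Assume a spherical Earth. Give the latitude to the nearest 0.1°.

≈ 76.9°N

The great circle lies in the plane with unit normal n̂ = (p₁ × p₂)/|p₁ × p₂|.
Here n̂_z ≈ -0.226; the vertex latitude is φ_max = arccos|n̂_z| ≈ 76.9°.
Check via Clairaut: cos φ_max = |cos φ₁| · sin C = cos(50.0°)·sin(20.6°) ≈ 0.226, again giving ≈ 76.9°.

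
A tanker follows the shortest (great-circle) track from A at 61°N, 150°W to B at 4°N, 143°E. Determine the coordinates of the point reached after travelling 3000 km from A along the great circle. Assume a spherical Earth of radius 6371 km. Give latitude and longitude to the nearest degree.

≈ 45°N, 172°E

From cos δ = sin φ₁ sin φ₂ + cos φ₁ cos φ₂ cos Δλ, the central angle is δ ≈ 1.318 rad (75.5°). The total great-circle distance is δ·R ≈ 1.318 × 6371 ≈ 8398 km, so the target fraction is f = 3000/8398 ≈ 0.357.
Interpolate at f ≈ 0.357 with slerp weights a = sin((1−f)δ)/sin δ ≈ 0.774, b = sin(fδ)/sin δ ≈ 0.469.
p = a·p₁ + b·p₂ ≈ (-0.698, 0.094, 0.710); φ = arcsin(p_z) ≈ 45.21°, λ = atan2(p_y, p_x) ≈ 172.36°.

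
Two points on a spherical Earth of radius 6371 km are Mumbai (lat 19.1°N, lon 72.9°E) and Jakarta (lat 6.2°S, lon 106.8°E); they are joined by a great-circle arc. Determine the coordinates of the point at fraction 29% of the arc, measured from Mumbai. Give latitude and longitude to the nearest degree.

Convert each endpoint to a unit vector on the sphere (x = cos φ cos λ, y = cos φ sin λ, z = sin φ).
The central angle between the endpoints is δ = arccos(p₁·p₂) ≈ 0.731 rad (41.9°).
Interpolate at f = 0.29 with slerp weights a = sin((1−f)δ)/sin δ ≈ 0.743, b = sin(fδ)/sin δ ≈ 0.315.
p = a·p₁ + b·p₂ ≈ (0.116, 0.971, 0.209); φ = arcsin(p_z) ≈ 12.07°, λ = atan2(p_y, p_x) ≈ 83.19°.

≈ lat 12°N, lon 83°E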